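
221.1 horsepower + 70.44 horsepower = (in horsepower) 291.5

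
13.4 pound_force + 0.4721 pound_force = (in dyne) 6.171e+06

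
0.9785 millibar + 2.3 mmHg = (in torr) 3.034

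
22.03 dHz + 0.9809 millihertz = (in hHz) 0.02204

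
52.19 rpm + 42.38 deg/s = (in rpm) 59.25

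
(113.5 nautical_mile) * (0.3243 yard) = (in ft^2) 6.709e+05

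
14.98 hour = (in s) 5.393e+04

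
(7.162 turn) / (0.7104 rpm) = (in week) 0.001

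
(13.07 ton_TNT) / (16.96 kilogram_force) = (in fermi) 3.288e+23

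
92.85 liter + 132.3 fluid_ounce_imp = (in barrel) 0.6077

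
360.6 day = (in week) 51.51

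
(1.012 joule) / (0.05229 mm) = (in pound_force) 4351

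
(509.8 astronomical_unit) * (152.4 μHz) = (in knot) 2.259e+10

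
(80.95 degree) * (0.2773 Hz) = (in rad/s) 0.3918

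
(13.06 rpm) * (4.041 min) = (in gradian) 2.111e+04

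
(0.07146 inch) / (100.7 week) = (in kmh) 1.073e-10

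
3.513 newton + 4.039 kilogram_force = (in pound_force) 9.694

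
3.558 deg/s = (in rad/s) 0.0621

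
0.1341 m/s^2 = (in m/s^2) 0.1341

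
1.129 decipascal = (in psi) 1.637e-05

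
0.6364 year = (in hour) 5575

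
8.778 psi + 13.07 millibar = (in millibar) 618.3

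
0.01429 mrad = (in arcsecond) 2.948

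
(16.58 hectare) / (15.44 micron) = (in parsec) 3.48e-07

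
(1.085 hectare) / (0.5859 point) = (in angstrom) 5.249e+17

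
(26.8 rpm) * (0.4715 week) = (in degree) 4.585e+07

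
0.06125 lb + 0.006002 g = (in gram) 27.79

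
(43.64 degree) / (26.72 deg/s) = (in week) 2.7e-06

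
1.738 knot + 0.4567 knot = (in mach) 0.003316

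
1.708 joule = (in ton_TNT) 4.082e-10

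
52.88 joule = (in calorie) 12.64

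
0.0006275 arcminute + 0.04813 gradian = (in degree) 0.04333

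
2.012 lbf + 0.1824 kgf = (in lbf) 2.414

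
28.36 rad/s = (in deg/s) 1625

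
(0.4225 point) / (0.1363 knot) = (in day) 2.46e-08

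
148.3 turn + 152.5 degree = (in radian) 934.5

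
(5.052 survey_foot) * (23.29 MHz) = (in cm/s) 3.586e+09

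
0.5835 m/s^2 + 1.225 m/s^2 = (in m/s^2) 1.808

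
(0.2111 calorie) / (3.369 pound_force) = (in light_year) 6.23e-18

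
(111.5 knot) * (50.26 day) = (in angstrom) 2.491e+18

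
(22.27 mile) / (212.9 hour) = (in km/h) 0.1683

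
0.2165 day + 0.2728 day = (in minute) 704.6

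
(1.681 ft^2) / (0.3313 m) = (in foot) 1.547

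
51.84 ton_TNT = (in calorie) 5.184e+10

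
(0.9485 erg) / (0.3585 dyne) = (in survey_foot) 0.0868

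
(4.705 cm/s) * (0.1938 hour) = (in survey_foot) 107.7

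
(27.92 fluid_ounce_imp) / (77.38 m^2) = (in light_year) 1.084e-21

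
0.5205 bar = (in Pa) 5.205e+04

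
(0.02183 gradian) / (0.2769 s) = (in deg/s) 0.07095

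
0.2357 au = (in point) 9.995e+13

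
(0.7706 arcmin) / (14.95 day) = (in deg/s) 9.943e-09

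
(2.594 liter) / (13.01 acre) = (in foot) 1.616e-07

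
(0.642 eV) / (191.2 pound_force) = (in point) 3.428e-19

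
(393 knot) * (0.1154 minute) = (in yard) 1531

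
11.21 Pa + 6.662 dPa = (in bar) 0.0001188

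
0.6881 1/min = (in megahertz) 1.147e-08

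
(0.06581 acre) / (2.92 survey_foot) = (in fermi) 2.992e+17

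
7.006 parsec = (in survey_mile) 1.343e+14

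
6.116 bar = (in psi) 88.71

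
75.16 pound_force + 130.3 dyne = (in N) 334.3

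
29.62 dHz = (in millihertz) 2962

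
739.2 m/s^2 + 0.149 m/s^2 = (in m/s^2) 739.3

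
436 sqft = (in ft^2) 436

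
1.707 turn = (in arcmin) 3.687e+04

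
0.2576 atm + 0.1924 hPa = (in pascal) 2.612e+04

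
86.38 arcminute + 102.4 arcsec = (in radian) 0.02562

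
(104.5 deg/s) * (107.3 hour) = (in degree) 4.037e+07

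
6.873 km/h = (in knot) 3.711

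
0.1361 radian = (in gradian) 8.664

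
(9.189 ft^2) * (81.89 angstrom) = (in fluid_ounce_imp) 0.000246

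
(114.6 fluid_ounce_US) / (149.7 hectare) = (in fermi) 2.264e+06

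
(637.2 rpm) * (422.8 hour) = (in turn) 1.616e+07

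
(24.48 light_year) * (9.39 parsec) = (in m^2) 6.71e+34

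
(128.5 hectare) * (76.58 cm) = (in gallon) 2.6e+08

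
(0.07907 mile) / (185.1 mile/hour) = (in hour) 0.0004272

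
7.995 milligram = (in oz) 0.000282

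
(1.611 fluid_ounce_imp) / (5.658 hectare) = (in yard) 8.847e-10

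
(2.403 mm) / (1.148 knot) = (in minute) 6.781e-05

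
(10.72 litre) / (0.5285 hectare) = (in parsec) 6.574e-23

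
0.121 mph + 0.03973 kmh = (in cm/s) 6.513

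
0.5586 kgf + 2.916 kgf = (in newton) 34.07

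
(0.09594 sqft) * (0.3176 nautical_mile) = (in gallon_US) 1385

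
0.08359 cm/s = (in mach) 2.455e-06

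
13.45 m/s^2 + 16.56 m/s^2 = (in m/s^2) 30.01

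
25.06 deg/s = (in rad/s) 0.4374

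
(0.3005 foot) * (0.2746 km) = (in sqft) 270.7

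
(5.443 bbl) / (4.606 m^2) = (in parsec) 6.089e-18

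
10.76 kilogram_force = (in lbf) 23.72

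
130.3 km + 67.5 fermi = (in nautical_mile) 70.36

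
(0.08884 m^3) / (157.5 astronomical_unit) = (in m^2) 3.771e-15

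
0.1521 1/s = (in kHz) 0.0001521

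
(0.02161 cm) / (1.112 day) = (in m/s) 2.249e-09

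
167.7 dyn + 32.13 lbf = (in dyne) 1.429e+07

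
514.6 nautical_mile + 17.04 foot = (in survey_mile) 592.2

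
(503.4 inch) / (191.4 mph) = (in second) 0.1494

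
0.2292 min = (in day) 0.0001592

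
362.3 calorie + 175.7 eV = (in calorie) 362.3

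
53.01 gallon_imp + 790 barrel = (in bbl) 791.5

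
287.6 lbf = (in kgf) 130.5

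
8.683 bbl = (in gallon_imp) 303.7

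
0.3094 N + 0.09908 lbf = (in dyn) 7.501e+04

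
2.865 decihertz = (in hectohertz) 0.002865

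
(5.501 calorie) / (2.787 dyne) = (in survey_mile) 513.2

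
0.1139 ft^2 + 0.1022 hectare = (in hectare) 0.1022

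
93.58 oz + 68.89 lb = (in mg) 3.39e+07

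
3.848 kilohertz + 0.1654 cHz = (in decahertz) 384.8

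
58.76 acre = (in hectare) 23.78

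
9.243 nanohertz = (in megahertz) 9.243e-15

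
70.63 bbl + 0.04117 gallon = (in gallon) 2967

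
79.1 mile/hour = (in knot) 68.74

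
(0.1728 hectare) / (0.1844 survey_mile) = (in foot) 19.1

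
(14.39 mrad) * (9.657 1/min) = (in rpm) 0.02212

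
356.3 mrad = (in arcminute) 1225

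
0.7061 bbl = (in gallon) 29.66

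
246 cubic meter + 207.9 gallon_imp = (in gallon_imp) 5.432e+04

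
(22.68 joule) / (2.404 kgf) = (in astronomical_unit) 6.431e-12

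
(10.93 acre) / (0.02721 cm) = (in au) 0.001087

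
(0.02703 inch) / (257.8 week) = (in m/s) 4.403e-12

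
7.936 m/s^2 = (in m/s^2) 7.936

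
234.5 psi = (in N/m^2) 1.617e+06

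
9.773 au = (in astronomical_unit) 9.773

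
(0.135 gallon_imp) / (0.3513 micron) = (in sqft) 1.88e+04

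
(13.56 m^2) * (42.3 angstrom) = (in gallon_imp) 1.262e-05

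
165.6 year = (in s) 5.222e+09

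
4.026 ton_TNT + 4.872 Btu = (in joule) 1.684e+10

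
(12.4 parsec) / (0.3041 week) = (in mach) 6.11e+09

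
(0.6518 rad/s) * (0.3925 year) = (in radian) 8.068e+06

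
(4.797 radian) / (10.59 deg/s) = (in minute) 0.4326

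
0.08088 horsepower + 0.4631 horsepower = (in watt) 405.6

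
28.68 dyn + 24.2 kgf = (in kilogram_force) 24.2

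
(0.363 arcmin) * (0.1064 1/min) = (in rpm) 1.788e-06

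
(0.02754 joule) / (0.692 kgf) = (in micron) 4058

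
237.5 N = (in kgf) 24.22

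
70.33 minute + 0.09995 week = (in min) 1078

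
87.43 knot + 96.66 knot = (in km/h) 340.9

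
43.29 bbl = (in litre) 6883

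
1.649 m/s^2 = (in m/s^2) 1.649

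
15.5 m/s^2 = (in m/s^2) 15.5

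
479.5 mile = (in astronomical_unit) 5.158e-06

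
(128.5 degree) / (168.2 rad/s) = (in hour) 3.704e-06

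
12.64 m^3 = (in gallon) 3339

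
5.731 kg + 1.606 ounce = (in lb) 12.74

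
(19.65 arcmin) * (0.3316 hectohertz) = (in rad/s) 0.1895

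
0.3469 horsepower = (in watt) 258.7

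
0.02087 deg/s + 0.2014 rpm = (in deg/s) 1.229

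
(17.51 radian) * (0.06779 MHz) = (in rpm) 1.134e+07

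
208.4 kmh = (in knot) 112.5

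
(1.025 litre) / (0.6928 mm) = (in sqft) 15.93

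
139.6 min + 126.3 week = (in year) 2.422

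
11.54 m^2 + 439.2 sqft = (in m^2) 52.34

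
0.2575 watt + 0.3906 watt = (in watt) 0.6481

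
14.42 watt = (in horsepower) 0.01934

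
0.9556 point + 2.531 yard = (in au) 1.547e-11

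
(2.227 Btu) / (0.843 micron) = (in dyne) 2.787e+14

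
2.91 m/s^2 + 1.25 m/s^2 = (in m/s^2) 4.16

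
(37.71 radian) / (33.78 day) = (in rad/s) 1.292e-05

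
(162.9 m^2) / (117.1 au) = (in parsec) 3.014e-28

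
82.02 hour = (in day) 3.417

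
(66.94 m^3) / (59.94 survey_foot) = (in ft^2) 39.44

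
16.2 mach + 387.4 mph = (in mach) 16.71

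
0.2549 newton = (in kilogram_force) 0.02599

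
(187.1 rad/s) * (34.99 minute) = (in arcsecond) 8.102e+10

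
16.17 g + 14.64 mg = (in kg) 0.01618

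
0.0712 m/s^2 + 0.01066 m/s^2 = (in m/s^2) 0.08186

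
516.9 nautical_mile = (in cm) 9.573e+07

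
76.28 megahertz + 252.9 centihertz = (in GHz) 0.07628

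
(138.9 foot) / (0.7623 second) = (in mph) 124.2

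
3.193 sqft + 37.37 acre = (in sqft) 1.628e+06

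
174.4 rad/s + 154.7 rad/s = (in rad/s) 329.1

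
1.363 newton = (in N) 1.363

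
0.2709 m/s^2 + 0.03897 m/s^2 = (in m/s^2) 0.3099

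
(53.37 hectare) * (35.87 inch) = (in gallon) 1.285e+08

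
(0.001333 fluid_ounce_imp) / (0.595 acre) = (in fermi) 1.573e+04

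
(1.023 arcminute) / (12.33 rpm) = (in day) 2.667e-09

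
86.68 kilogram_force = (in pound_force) 191.1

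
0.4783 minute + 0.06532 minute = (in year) 1.034e-06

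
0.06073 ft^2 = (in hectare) 5.642e-07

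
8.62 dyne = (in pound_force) 1.938e-05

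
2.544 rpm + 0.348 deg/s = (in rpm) 2.602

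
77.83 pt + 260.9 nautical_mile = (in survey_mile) 300.2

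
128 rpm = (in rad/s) 13.4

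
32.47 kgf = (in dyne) 3.184e+07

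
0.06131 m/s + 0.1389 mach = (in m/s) 47.36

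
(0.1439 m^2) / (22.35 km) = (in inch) 0.0002535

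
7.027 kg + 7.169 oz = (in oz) 255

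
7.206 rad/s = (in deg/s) 412.9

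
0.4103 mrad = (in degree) 0.02351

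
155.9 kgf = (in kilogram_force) 155.9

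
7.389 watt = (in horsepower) 0.009909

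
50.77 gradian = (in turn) 0.1269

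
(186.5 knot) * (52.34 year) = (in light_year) 1.674e-05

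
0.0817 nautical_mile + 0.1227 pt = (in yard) 165.5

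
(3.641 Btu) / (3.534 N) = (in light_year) 1.149e-13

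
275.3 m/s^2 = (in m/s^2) 275.3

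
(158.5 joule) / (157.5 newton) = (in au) 6.727e-12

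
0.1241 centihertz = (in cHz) 0.1241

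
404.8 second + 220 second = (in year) 1.981e-05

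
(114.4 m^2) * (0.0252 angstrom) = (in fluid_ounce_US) 9.748e-06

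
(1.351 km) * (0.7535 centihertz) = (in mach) 0.0299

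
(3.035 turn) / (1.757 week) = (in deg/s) 0.001028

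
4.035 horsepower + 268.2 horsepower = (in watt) 2.03e+05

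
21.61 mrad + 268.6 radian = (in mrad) 2.686e+05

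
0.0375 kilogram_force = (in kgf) 0.0375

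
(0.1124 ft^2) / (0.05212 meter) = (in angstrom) 2.004e+09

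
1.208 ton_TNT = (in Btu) 4.791e+06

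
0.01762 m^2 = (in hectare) 1.762e-06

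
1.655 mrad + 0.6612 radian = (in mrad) 662.9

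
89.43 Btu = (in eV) 5.889e+23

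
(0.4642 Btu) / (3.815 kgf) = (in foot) 42.95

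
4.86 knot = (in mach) 0.007343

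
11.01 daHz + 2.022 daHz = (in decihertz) 1303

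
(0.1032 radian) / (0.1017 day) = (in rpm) 0.0001122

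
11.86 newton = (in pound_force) 2.666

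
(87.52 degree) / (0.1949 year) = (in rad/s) 2.485e-07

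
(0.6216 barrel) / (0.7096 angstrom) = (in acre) 3.441e+05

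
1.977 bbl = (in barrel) 1.977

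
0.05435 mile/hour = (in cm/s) 2.43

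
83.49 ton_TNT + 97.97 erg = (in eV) 2.18e+30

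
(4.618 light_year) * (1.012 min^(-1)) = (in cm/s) 7.369e+16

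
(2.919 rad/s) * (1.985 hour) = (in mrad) 2.086e+07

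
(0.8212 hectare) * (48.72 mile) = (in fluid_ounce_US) 2.177e+13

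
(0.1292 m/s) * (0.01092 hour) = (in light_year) 5.369e-16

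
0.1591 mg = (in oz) 5.612e-06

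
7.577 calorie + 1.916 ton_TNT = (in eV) 5.004e+28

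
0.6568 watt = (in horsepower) 0.0008808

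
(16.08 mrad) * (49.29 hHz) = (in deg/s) 4541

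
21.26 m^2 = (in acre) 0.005253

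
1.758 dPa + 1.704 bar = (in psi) 24.71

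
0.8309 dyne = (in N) 8.309e-06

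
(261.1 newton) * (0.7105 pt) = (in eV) 4.085e+17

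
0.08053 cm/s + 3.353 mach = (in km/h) 4110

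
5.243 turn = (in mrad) 3.294e+04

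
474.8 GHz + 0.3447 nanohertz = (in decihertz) 4.748e+12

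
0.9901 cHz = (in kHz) 9.901e-06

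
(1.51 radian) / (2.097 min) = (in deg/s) 0.6876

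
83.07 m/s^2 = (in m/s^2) 83.07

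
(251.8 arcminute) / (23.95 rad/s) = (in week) 5.057e-09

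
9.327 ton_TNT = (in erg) 3.902e+17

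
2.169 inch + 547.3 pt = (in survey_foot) 0.8142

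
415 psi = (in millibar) 2.861e+04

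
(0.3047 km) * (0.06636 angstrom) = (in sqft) 2.176e-08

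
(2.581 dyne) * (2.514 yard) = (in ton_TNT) 1.418e-14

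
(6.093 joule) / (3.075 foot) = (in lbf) 1.461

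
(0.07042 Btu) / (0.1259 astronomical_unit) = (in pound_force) 8.868e-10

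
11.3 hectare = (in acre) 27.92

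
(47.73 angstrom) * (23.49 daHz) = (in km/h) 4.036e-06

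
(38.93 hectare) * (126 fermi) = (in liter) 4.905e-05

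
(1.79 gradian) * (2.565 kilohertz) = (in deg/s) 4132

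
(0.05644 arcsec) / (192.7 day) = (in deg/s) 9.416e-13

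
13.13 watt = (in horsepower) 0.01761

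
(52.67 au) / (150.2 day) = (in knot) 1.18e+06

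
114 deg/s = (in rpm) 19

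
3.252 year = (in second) 1.026e+08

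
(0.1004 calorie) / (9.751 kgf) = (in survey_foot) 0.01441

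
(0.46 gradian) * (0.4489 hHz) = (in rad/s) 0.3244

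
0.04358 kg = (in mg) 4.358e+04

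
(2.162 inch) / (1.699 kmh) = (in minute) 0.001939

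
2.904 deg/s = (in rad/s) 0.05068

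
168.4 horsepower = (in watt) 1.256e+05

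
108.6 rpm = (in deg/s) 651.6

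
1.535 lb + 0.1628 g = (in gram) 696.4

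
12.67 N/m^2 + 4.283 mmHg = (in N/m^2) 583.7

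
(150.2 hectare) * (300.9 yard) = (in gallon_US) 1.092e+11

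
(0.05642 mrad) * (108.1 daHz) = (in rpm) 0.5824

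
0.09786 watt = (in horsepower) 0.0001312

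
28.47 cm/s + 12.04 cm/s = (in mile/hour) 0.9062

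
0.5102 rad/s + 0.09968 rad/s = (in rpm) 5.824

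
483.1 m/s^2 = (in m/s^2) 483.1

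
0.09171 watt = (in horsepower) 0.000123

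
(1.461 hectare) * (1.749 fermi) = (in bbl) 1.607e-10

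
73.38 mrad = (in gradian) 4.672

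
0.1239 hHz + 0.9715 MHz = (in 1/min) 5.829e+07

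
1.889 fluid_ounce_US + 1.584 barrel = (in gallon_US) 66.54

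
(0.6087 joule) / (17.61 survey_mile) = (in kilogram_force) 2.19e-06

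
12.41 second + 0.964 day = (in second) 8.33e+04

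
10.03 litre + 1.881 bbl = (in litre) 309.1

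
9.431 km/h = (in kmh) 9.431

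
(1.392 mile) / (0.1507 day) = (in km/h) 0.6194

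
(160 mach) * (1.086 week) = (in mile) 2.223e+07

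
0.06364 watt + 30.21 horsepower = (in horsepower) 30.21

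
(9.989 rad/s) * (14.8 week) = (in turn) 1.423e+07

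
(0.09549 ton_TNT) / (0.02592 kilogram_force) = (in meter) 1.572e+09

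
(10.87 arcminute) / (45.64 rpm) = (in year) 2.098e-11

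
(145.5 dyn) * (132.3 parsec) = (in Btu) 5.63e+12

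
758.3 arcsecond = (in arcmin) 12.64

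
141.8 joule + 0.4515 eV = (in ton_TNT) 3.389e-08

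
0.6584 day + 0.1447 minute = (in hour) 15.8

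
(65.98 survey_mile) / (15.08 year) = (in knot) 0.000434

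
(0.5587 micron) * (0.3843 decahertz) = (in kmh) 7.73e-06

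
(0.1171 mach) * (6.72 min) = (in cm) 1.608e+06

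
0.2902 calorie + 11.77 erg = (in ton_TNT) 2.902e-10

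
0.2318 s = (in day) 2.683e-06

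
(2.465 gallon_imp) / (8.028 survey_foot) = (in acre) 1.132e-06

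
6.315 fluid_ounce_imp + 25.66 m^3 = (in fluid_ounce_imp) 9.031e+05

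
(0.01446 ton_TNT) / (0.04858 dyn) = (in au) 832.5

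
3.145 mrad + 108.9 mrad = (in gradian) 7.133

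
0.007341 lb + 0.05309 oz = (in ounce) 0.1705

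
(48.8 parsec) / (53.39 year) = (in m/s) 8.943e+08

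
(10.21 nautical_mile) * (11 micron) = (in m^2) 0.208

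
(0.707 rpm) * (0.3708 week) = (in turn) 2643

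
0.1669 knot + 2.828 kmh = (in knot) 1.694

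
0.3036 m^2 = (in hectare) 3.036e-05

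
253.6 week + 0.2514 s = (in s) 1.534e+08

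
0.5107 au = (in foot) 2.507e+11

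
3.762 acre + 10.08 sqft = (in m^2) 1.523e+04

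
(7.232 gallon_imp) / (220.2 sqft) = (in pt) 4.556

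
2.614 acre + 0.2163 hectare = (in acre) 3.148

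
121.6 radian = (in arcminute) 4.18e+05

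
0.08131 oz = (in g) 2.305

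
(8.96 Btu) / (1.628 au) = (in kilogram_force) 3.958e-09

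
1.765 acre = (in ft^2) 7.688e+04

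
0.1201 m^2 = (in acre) 2.968e-05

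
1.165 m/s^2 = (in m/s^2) 1.165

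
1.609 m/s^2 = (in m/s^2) 1.609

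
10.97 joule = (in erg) 1.097e+08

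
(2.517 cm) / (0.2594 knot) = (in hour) 5.239e-05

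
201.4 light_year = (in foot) 6.251e+18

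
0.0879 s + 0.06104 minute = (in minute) 0.0625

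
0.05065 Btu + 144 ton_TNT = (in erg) 6.025e+18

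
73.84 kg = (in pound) 162.8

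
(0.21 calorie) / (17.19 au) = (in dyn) 3.417e-08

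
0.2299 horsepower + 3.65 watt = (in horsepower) 0.2348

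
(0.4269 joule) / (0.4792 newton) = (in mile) 0.0005536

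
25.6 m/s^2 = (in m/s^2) 25.6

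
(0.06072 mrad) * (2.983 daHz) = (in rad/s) 0.001811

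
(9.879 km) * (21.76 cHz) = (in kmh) 7739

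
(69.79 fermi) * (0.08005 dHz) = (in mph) 1.25e-15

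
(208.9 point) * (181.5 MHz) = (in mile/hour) 2.992e+07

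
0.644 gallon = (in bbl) 0.01533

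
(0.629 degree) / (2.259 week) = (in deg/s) 4.604e-07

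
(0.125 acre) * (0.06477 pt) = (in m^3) 0.01156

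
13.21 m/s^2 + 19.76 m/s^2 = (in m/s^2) 32.97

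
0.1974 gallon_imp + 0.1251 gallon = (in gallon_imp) 0.3016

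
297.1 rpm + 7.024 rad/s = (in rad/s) 38.14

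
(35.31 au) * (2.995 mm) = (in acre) 3.909e+06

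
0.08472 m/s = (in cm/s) 8.472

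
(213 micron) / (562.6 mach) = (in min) 1.853e-11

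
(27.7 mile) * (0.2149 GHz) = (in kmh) 3.449e+13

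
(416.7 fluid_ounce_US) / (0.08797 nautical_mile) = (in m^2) 7.564e-05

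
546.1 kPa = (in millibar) 5461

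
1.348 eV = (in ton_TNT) 5.162e-29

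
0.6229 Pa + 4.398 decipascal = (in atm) 1.049e-05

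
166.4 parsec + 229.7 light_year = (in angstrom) 7.308e+28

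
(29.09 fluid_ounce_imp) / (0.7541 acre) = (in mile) 1.683e-10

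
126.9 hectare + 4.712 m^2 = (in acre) 313.6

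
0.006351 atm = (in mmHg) 4.827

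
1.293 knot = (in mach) 0.001954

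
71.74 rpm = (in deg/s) 430.4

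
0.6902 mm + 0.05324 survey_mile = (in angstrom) 8.568e+11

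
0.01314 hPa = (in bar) 1.314e-05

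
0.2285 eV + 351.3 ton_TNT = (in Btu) 1.393e+09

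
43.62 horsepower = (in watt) 3.253e+04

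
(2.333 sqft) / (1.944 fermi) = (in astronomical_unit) 745.3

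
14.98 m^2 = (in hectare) 0.001498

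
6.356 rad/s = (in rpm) 60.7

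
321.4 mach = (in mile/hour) 2.448e+05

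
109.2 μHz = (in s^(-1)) 0.0001092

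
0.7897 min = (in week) 7.834e-05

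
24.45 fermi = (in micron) 2.445e-08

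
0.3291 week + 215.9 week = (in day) 1514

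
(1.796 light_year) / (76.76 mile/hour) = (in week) 8.187e+08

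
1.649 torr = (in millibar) 2.198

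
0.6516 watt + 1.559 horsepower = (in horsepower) 1.56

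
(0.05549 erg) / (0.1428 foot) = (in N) 1.275e-07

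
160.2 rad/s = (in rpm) 1530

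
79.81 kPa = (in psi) 11.58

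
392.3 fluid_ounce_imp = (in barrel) 0.07011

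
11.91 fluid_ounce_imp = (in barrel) 0.002128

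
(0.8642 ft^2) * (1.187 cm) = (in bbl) 0.005994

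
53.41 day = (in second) 4.615e+06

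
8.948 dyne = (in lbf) 2.012e-05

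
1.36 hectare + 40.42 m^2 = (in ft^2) 1.468e+05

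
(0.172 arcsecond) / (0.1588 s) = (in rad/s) 5.251e-06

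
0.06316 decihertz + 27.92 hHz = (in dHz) 2.792e+04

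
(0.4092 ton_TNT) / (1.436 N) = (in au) 0.00797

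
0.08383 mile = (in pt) 3.824e+05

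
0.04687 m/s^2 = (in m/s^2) 0.04687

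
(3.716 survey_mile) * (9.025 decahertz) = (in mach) 1585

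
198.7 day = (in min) 2.861e+05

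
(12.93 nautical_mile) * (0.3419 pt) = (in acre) 0.0007137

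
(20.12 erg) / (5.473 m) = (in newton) 3.676e-07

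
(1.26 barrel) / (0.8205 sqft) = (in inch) 103.5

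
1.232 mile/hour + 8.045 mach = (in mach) 8.047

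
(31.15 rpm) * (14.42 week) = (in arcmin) 9.78e+10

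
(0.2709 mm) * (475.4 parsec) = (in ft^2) 4.277e+16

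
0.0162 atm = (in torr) 12.31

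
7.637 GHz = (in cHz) 7.637e+11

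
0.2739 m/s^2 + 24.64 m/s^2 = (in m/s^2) 24.91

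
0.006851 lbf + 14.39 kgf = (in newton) 141.1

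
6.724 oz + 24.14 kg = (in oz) 858.2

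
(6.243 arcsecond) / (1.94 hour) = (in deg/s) 2.483e-07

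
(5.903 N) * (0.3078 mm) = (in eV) 1.134e+16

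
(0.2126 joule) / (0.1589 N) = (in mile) 0.0008314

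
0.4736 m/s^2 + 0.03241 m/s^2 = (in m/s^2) 0.506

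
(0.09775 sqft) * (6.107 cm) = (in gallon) 0.1465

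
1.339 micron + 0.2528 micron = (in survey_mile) 9.891e-10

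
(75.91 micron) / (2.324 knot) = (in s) 6.349e-05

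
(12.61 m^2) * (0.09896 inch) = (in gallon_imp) 6.972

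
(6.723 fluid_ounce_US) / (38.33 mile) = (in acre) 7.965e-13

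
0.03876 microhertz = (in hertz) 3.876e-08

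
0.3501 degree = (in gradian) 0.389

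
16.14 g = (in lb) 0.03558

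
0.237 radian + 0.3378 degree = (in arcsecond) 5.01e+04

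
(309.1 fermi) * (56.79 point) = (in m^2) 6.193e-15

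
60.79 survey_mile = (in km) 97.83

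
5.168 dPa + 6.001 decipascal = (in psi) 0.000162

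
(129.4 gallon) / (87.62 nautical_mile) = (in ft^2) 3.249e-05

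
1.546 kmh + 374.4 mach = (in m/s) 1.275e+05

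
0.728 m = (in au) 4.866e-12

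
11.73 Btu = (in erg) 1.238e+11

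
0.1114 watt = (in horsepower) 0.0001494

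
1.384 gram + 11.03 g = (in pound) 0.02737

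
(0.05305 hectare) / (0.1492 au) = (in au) 1.589e-19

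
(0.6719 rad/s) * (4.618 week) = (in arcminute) 6.451e+09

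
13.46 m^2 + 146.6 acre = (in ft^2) 6.386e+06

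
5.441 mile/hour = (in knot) 4.728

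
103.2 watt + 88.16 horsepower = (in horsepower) 88.3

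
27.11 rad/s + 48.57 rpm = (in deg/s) 1845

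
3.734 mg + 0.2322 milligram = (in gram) 0.003966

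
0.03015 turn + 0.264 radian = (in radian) 0.4534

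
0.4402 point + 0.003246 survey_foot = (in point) 3.245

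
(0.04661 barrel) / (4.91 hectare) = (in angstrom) 1509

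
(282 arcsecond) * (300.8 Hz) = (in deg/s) 23.56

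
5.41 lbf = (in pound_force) 5.41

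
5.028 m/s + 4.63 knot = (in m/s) 7.41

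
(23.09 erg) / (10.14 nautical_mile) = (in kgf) 1.254e-11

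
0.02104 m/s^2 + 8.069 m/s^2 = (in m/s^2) 8.09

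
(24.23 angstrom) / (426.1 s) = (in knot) 1.105e-11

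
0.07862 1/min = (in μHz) 1310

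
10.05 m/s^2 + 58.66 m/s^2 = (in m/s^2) 68.71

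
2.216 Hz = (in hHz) 0.02216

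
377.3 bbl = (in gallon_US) 1.585e+04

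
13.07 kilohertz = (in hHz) 130.7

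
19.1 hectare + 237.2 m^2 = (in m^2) 1.912e+05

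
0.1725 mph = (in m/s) 0.07711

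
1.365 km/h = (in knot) 0.737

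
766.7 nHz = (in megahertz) 7.667e-13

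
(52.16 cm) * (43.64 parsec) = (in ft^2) 7.56e+18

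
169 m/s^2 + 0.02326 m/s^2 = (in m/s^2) 169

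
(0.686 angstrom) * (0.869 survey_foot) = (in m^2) 1.817e-11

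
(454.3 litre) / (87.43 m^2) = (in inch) 0.2046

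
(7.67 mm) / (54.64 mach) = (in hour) 1.145e-10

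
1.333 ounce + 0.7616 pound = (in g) 383.2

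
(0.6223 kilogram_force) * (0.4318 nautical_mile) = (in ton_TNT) 1.166e-06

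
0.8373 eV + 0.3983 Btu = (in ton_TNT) 1.004e-07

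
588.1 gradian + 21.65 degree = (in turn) 1.53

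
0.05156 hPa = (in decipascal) 51.56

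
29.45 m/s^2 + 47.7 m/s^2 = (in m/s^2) 77.15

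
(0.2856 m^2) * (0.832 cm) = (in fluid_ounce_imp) 83.63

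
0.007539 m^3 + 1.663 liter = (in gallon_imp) 2.024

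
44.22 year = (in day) 1.614e+04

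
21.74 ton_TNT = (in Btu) 8.621e+07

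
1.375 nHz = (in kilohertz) 1.375e-12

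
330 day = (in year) 0.9041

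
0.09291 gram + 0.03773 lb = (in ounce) 0.607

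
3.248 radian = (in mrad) 3248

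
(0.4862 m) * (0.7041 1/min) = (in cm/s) 0.5706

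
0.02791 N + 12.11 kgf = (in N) 118.8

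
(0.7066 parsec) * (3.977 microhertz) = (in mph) 1.94e+11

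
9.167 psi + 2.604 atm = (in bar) 3.271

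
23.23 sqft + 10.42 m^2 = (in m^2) 12.58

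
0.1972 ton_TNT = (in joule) 8.251e+08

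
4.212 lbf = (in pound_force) 4.212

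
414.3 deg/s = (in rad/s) 7.231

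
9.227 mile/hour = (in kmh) 14.85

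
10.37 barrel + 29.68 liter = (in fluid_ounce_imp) 5.907e+04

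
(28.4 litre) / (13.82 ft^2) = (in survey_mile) 1.374e-05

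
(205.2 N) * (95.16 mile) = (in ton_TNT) 0.007511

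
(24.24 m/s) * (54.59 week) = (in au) 0.00535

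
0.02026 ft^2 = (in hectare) 1.882e-07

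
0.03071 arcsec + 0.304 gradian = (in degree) 0.2736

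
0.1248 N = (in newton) 0.1248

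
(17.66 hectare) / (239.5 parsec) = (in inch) 9.408e-13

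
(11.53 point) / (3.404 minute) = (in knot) 3.871e-05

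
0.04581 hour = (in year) 5.229e-06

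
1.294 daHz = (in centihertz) 1294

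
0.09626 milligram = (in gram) 9.626e-05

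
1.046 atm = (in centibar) 106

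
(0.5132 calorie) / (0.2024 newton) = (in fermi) 1.061e+16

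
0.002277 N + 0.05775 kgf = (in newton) 0.5686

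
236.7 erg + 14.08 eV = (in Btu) 2.243e-08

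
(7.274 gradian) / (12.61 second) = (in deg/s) 0.5192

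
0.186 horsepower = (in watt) 138.7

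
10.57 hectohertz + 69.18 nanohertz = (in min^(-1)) 6.342e+04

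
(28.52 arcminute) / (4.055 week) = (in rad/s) 3.383e-09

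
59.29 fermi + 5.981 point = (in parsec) 6.838e-20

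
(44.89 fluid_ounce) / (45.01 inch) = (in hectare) 1.161e-07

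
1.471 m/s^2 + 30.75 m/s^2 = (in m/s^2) 32.22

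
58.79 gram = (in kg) 0.05879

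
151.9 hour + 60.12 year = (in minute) 3.161e+07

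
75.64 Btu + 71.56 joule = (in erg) 7.988e+11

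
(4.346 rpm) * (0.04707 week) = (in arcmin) 4.454e+07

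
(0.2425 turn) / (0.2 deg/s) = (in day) 0.005052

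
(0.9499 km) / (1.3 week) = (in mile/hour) 0.002703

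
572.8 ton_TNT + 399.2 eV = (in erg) 2.397e+19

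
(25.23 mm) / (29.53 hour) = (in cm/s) 2.373e-05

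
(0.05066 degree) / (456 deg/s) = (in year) 3.523e-12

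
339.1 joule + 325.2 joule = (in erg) 6.643e+09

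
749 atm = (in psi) 1.101e+04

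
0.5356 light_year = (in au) 3.387e+04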